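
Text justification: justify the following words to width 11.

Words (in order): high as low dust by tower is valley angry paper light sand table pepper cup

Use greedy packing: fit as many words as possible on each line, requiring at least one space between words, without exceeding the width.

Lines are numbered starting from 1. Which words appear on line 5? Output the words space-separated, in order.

Answer: angry paper

Derivation:
Line 1: ['high', 'as', 'low'] (min_width=11, slack=0)
Line 2: ['dust', 'by'] (min_width=7, slack=4)
Line 3: ['tower', 'is'] (min_width=8, slack=3)
Line 4: ['valley'] (min_width=6, slack=5)
Line 5: ['angry', 'paper'] (min_width=11, slack=0)
Line 6: ['light', 'sand'] (min_width=10, slack=1)
Line 7: ['table'] (min_width=5, slack=6)
Line 8: ['pepper', 'cup'] (min_width=10, slack=1)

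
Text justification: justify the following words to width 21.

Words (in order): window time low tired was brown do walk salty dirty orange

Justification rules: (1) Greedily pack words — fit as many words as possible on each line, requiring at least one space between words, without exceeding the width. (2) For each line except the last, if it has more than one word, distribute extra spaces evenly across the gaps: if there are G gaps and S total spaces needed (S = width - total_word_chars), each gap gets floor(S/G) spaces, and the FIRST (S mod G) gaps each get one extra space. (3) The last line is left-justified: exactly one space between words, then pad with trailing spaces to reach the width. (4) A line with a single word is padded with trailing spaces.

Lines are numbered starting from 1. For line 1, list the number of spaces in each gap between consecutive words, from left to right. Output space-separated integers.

Answer: 1 1 1

Derivation:
Line 1: ['window', 'time', 'low', 'tired'] (min_width=21, slack=0)
Line 2: ['was', 'brown', 'do', 'walk'] (min_width=17, slack=4)
Line 3: ['salty', 'dirty', 'orange'] (min_width=18, slack=3)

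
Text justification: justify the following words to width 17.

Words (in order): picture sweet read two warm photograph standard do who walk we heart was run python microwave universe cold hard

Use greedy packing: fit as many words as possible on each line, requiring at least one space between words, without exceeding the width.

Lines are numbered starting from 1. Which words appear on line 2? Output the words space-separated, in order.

Answer: read two warm

Derivation:
Line 1: ['picture', 'sweet'] (min_width=13, slack=4)
Line 2: ['read', 'two', 'warm'] (min_width=13, slack=4)
Line 3: ['photograph'] (min_width=10, slack=7)
Line 4: ['standard', 'do', 'who'] (min_width=15, slack=2)
Line 5: ['walk', 'we', 'heart', 'was'] (min_width=17, slack=0)
Line 6: ['run', 'python'] (min_width=10, slack=7)
Line 7: ['microwave'] (min_width=9, slack=8)
Line 8: ['universe', 'cold'] (min_width=13, slack=4)
Line 9: ['hard'] (min_width=4, slack=13)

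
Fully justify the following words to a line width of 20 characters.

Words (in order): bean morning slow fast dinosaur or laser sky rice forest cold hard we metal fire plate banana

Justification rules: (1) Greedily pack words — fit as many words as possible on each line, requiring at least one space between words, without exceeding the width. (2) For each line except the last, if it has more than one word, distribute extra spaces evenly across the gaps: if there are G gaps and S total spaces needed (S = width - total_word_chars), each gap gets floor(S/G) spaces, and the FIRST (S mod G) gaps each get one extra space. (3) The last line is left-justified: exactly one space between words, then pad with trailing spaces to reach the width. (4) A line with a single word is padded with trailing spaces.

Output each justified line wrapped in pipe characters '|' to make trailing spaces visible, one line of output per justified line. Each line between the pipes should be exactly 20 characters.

Answer: |bean   morning  slow|
|fast   dinosaur   or|
|laser    sky    rice|
|forest  cold hard we|
|metal   fire   plate|
|banana              |

Derivation:
Line 1: ['bean', 'morning', 'slow'] (min_width=17, slack=3)
Line 2: ['fast', 'dinosaur', 'or'] (min_width=16, slack=4)
Line 3: ['laser', 'sky', 'rice'] (min_width=14, slack=6)
Line 4: ['forest', 'cold', 'hard', 'we'] (min_width=19, slack=1)
Line 5: ['metal', 'fire', 'plate'] (min_width=16, slack=4)
Line 6: ['banana'] (min_width=6, slack=14)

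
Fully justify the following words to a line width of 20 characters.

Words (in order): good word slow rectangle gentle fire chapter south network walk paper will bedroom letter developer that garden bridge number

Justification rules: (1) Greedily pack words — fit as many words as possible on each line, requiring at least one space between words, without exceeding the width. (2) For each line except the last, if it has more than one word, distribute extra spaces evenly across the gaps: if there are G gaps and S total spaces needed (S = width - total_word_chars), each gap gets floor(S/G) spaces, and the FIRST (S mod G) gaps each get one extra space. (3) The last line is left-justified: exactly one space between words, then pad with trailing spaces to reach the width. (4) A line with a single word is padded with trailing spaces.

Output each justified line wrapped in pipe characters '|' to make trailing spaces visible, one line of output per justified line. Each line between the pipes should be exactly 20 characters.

Line 1: ['good', 'word', 'slow'] (min_width=14, slack=6)
Line 2: ['rectangle', 'gentle'] (min_width=16, slack=4)
Line 3: ['fire', 'chapter', 'south'] (min_width=18, slack=2)
Line 4: ['network', 'walk', 'paper'] (min_width=18, slack=2)
Line 5: ['will', 'bedroom', 'letter'] (min_width=19, slack=1)
Line 6: ['developer', 'that'] (min_width=14, slack=6)
Line 7: ['garden', 'bridge', 'number'] (min_width=20, slack=0)

Answer: |good    word    slow|
|rectangle     gentle|
|fire  chapter  south|
|network  walk  paper|
|will  bedroom letter|
|developer       that|
|garden bridge number|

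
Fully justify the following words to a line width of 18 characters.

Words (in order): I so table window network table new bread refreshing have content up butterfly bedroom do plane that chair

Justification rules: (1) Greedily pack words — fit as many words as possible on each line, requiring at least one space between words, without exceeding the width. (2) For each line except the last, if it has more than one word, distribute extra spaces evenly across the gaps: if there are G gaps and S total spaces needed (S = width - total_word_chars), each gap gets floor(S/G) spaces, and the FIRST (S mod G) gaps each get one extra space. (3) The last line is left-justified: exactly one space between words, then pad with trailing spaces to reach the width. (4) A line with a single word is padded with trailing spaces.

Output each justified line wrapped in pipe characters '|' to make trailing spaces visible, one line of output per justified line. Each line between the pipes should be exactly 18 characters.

Line 1: ['I', 'so', 'table', 'window'] (min_width=17, slack=1)
Line 2: ['network', 'table', 'new'] (min_width=17, slack=1)
Line 3: ['bread', 'refreshing'] (min_width=16, slack=2)
Line 4: ['have', 'content', 'up'] (min_width=15, slack=3)
Line 5: ['butterfly', 'bedroom'] (min_width=17, slack=1)
Line 6: ['do', 'plane', 'that'] (min_width=13, slack=5)
Line 7: ['chair'] (min_width=5, slack=13)

Answer: |I  so table window|
|network  table new|
|bread   refreshing|
|have   content  up|
|butterfly  bedroom|
|do    plane   that|
|chair             |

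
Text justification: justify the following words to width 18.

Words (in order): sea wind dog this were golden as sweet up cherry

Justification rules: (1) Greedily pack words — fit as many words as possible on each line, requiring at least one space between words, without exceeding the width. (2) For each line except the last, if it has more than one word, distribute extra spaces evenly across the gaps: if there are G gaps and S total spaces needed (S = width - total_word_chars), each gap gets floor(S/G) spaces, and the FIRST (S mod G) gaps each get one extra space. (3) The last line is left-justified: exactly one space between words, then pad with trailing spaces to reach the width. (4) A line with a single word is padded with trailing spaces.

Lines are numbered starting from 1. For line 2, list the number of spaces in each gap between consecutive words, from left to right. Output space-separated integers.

Line 1: ['sea', 'wind', 'dog', 'this'] (min_width=17, slack=1)
Line 2: ['were', 'golden', 'as'] (min_width=14, slack=4)
Line 3: ['sweet', 'up', 'cherry'] (min_width=15, slack=3)

Answer: 3 3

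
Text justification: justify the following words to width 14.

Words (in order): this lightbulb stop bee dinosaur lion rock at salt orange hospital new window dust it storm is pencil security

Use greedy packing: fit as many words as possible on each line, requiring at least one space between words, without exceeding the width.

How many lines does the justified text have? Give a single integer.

Answer: 10

Derivation:
Line 1: ['this', 'lightbulb'] (min_width=14, slack=0)
Line 2: ['stop', 'bee'] (min_width=8, slack=6)
Line 3: ['dinosaur', 'lion'] (min_width=13, slack=1)
Line 4: ['rock', 'at', 'salt'] (min_width=12, slack=2)
Line 5: ['orange'] (min_width=6, slack=8)
Line 6: ['hospital', 'new'] (min_width=12, slack=2)
Line 7: ['window', 'dust', 'it'] (min_width=14, slack=0)
Line 8: ['storm', 'is'] (min_width=8, slack=6)
Line 9: ['pencil'] (min_width=6, slack=8)
Line 10: ['security'] (min_width=8, slack=6)
Total lines: 10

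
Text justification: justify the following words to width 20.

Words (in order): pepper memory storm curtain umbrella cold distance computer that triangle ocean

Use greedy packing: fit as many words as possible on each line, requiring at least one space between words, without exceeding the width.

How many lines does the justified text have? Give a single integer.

Answer: 5

Derivation:
Line 1: ['pepper', 'memory', 'storm'] (min_width=19, slack=1)
Line 2: ['curtain', 'umbrella'] (min_width=16, slack=4)
Line 3: ['cold', 'distance'] (min_width=13, slack=7)
Line 4: ['computer', 'that'] (min_width=13, slack=7)
Line 5: ['triangle', 'ocean'] (min_width=14, slack=6)
Total lines: 5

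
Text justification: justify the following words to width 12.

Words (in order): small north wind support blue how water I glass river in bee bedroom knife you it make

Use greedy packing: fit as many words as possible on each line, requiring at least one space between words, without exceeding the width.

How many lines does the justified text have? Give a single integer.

Line 1: ['small', 'north'] (min_width=11, slack=1)
Line 2: ['wind', 'support'] (min_width=12, slack=0)
Line 3: ['blue', 'how'] (min_width=8, slack=4)
Line 4: ['water', 'I'] (min_width=7, slack=5)
Line 5: ['glass', 'river'] (min_width=11, slack=1)
Line 6: ['in', 'bee'] (min_width=6, slack=6)
Line 7: ['bedroom'] (min_width=7, slack=5)
Line 8: ['knife', 'you', 'it'] (min_width=12, slack=0)
Line 9: ['make'] (min_width=4, slack=8)
Total lines: 9

Answer: 9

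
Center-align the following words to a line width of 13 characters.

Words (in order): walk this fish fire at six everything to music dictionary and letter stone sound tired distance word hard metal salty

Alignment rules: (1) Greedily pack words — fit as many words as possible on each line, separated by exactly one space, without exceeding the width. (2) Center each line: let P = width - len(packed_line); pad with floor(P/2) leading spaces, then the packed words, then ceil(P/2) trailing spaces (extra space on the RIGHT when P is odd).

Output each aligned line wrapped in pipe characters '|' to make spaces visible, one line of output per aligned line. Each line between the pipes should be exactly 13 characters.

Line 1: ['walk', 'this'] (min_width=9, slack=4)
Line 2: ['fish', 'fire', 'at'] (min_width=12, slack=1)
Line 3: ['six'] (min_width=3, slack=10)
Line 4: ['everything', 'to'] (min_width=13, slack=0)
Line 5: ['music'] (min_width=5, slack=8)
Line 6: ['dictionary'] (min_width=10, slack=3)
Line 7: ['and', 'letter'] (min_width=10, slack=3)
Line 8: ['stone', 'sound'] (min_width=11, slack=2)
Line 9: ['tired'] (min_width=5, slack=8)
Line 10: ['distance', 'word'] (min_width=13, slack=0)
Line 11: ['hard', 'metal'] (min_width=10, slack=3)
Line 12: ['salty'] (min_width=5, slack=8)

Answer: |  walk this  |
|fish fire at |
|     six     |
|everything to|
|    music    |
| dictionary  |
| and letter  |
| stone sound |
|    tired    |
|distance word|
| hard metal  |
|    salty    |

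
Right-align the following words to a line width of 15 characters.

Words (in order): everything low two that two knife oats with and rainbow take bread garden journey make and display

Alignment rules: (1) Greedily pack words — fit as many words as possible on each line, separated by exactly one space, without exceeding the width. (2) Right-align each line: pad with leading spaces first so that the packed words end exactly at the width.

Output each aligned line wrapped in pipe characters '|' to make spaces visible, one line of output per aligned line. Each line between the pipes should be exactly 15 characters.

Answer: | everything low|
|   two that two|
|knife oats with|
|    and rainbow|
|     take bread|
| garden journey|
|       make and|
|        display|

Derivation:
Line 1: ['everything', 'low'] (min_width=14, slack=1)
Line 2: ['two', 'that', 'two'] (min_width=12, slack=3)
Line 3: ['knife', 'oats', 'with'] (min_width=15, slack=0)
Line 4: ['and', 'rainbow'] (min_width=11, slack=4)
Line 5: ['take', 'bread'] (min_width=10, slack=5)
Line 6: ['garden', 'journey'] (min_width=14, slack=1)
Line 7: ['make', 'and'] (min_width=8, slack=7)
Line 8: ['display'] (min_width=7, slack=8)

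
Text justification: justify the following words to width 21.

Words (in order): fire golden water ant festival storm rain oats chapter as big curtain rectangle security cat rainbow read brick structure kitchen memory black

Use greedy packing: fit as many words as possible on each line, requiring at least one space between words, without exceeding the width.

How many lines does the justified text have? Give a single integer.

Answer: 7

Derivation:
Line 1: ['fire', 'golden', 'water', 'ant'] (min_width=21, slack=0)
Line 2: ['festival', 'storm', 'rain'] (min_width=19, slack=2)
Line 3: ['oats', 'chapter', 'as', 'big'] (min_width=19, slack=2)
Line 4: ['curtain', 'rectangle'] (min_width=17, slack=4)
Line 5: ['security', 'cat', 'rainbow'] (min_width=20, slack=1)
Line 6: ['read', 'brick', 'structure'] (min_width=20, slack=1)
Line 7: ['kitchen', 'memory', 'black'] (min_width=20, slack=1)
Total lines: 7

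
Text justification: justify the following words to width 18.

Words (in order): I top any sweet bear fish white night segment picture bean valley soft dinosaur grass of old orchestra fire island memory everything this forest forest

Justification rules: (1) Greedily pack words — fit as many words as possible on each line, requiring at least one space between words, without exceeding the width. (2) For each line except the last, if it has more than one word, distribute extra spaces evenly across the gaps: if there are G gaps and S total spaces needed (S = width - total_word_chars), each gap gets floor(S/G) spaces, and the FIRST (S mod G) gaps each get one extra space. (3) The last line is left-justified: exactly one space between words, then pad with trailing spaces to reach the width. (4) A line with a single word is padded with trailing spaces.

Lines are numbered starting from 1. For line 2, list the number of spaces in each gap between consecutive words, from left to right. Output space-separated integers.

Answer: 3 2

Derivation:
Line 1: ['I', 'top', 'any', 'sweet'] (min_width=15, slack=3)
Line 2: ['bear', 'fish', 'white'] (min_width=15, slack=3)
Line 3: ['night', 'segment'] (min_width=13, slack=5)
Line 4: ['picture', 'bean'] (min_width=12, slack=6)
Line 5: ['valley', 'soft'] (min_width=11, slack=7)
Line 6: ['dinosaur', 'grass', 'of'] (min_width=17, slack=1)
Line 7: ['old', 'orchestra', 'fire'] (min_width=18, slack=0)
Line 8: ['island', 'memory'] (min_width=13, slack=5)
Line 9: ['everything', 'this'] (min_width=15, slack=3)
Line 10: ['forest', 'forest'] (min_width=13, slack=5)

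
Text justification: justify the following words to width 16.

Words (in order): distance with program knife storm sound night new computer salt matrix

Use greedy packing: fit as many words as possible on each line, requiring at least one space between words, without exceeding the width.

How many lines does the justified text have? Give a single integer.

Answer: 6

Derivation:
Line 1: ['distance', 'with'] (min_width=13, slack=3)
Line 2: ['program', 'knife'] (min_width=13, slack=3)
Line 3: ['storm', 'sound'] (min_width=11, slack=5)
Line 4: ['night', 'new'] (min_width=9, slack=7)
Line 5: ['computer', 'salt'] (min_width=13, slack=3)
Line 6: ['matrix'] (min_width=6, slack=10)
Total lines: 6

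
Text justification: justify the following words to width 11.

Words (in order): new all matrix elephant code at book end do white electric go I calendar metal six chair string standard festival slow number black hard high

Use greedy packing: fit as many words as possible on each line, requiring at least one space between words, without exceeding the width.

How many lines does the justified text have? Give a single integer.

Answer: 16

Derivation:
Line 1: ['new', 'all'] (min_width=7, slack=4)
Line 2: ['matrix'] (min_width=6, slack=5)
Line 3: ['elephant'] (min_width=8, slack=3)
Line 4: ['code', 'at'] (min_width=7, slack=4)
Line 5: ['book', 'end', 'do'] (min_width=11, slack=0)
Line 6: ['white'] (min_width=5, slack=6)
Line 7: ['electric', 'go'] (min_width=11, slack=0)
Line 8: ['I', 'calendar'] (min_width=10, slack=1)
Line 9: ['metal', 'six'] (min_width=9, slack=2)
Line 10: ['chair'] (min_width=5, slack=6)
Line 11: ['string'] (min_width=6, slack=5)
Line 12: ['standard'] (min_width=8, slack=3)
Line 13: ['festival'] (min_width=8, slack=3)
Line 14: ['slow', 'number'] (min_width=11, slack=0)
Line 15: ['black', 'hard'] (min_width=10, slack=1)
Line 16: ['high'] (min_width=4, slack=7)
Total lines: 16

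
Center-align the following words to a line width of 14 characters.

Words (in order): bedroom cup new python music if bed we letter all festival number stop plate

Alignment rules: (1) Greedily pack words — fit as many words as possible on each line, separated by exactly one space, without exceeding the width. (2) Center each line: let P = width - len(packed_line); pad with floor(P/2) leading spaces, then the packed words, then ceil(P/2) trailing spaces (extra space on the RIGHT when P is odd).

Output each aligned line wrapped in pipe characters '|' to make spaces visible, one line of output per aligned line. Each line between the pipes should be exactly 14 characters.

Line 1: ['bedroom', 'cup'] (min_width=11, slack=3)
Line 2: ['new', 'python'] (min_width=10, slack=4)
Line 3: ['music', 'if', 'bed'] (min_width=12, slack=2)
Line 4: ['we', 'letter', 'all'] (min_width=13, slack=1)
Line 5: ['festival'] (min_width=8, slack=6)
Line 6: ['number', 'stop'] (min_width=11, slack=3)
Line 7: ['plate'] (min_width=5, slack=9)

Answer: | bedroom cup  |
|  new python  |
| music if bed |
|we letter all |
|   festival   |
| number stop  |
|    plate     |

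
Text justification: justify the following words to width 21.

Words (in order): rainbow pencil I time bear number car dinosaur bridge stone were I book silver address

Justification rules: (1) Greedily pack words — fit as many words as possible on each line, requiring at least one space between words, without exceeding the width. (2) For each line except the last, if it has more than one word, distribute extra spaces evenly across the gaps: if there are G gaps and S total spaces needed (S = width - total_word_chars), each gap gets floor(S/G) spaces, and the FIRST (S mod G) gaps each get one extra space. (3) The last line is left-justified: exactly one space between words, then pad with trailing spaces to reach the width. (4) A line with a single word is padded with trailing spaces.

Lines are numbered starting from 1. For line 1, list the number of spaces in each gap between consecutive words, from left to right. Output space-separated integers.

Answer: 1 1 1

Derivation:
Line 1: ['rainbow', 'pencil', 'I', 'time'] (min_width=21, slack=0)
Line 2: ['bear', 'number', 'car'] (min_width=15, slack=6)
Line 3: ['dinosaur', 'bridge', 'stone'] (min_width=21, slack=0)
Line 4: ['were', 'I', 'book', 'silver'] (min_width=18, slack=3)
Line 5: ['address'] (min_width=7, slack=14)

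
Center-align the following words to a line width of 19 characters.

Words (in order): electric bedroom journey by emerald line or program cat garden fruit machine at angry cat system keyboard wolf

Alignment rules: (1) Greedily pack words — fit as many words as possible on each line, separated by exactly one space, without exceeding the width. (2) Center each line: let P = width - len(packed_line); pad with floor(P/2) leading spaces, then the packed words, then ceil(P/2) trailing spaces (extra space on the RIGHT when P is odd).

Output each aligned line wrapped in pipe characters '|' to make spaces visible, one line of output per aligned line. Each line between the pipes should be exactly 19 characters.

Line 1: ['electric', 'bedroom'] (min_width=16, slack=3)
Line 2: ['journey', 'by', 'emerald'] (min_width=18, slack=1)
Line 3: ['line', 'or', 'program', 'cat'] (min_width=19, slack=0)
Line 4: ['garden', 'fruit'] (min_width=12, slack=7)
Line 5: ['machine', 'at', 'angry'] (min_width=16, slack=3)
Line 6: ['cat', 'system', 'keyboard'] (min_width=19, slack=0)
Line 7: ['wolf'] (min_width=4, slack=15)

Answer: | electric bedroom  |
|journey by emerald |
|line or program cat|
|   garden fruit    |
| machine at angry  |
|cat system keyboard|
|       wolf        |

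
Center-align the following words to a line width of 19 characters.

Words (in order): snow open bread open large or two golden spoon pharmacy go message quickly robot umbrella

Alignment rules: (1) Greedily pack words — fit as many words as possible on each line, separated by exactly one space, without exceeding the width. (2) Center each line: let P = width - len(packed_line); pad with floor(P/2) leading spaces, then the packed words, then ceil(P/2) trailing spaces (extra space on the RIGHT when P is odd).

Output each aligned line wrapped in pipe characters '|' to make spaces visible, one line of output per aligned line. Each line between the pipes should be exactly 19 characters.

Answer: |  snow open bread  |
| open large or two |
|   golden spoon    |
|pharmacy go message|
|   quickly robot   |
|     umbrella      |

Derivation:
Line 1: ['snow', 'open', 'bread'] (min_width=15, slack=4)
Line 2: ['open', 'large', 'or', 'two'] (min_width=17, slack=2)
Line 3: ['golden', 'spoon'] (min_width=12, slack=7)
Line 4: ['pharmacy', 'go', 'message'] (min_width=19, slack=0)
Line 5: ['quickly', 'robot'] (min_width=13, slack=6)
Line 6: ['umbrella'] (min_width=8, slack=11)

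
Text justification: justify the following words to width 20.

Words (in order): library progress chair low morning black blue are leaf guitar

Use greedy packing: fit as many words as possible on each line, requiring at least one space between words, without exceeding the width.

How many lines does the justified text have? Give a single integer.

Answer: 4

Derivation:
Line 1: ['library', 'progress'] (min_width=16, slack=4)
Line 2: ['chair', 'low', 'morning'] (min_width=17, slack=3)
Line 3: ['black', 'blue', 'are', 'leaf'] (min_width=19, slack=1)
Line 4: ['guitar'] (min_width=6, slack=14)
Total lines: 4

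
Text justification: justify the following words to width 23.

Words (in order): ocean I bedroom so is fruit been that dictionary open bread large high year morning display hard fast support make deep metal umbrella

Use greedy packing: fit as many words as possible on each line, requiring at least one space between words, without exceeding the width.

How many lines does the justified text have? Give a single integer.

Answer: 7

Derivation:
Line 1: ['ocean', 'I', 'bedroom', 'so', 'is'] (min_width=21, slack=2)
Line 2: ['fruit', 'been', 'that'] (min_width=15, slack=8)
Line 3: ['dictionary', 'open', 'bread'] (min_width=21, slack=2)
Line 4: ['large', 'high', 'year', 'morning'] (min_width=23, slack=0)
Line 5: ['display', 'hard', 'fast'] (min_width=17, slack=6)
Line 6: ['support', 'make', 'deep', 'metal'] (min_width=23, slack=0)
Line 7: ['umbrella'] (min_width=8, slack=15)
Total lines: 7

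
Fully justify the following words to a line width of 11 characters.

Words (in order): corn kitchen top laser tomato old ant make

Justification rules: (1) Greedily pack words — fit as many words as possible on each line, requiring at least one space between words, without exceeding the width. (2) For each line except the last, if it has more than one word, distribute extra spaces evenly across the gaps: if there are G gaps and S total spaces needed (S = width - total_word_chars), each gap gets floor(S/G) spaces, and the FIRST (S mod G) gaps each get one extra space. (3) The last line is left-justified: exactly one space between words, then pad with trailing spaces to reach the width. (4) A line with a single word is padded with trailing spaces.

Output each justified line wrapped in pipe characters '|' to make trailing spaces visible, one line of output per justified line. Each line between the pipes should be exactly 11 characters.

Line 1: ['corn'] (min_width=4, slack=7)
Line 2: ['kitchen', 'top'] (min_width=11, slack=0)
Line 3: ['laser'] (min_width=5, slack=6)
Line 4: ['tomato', 'old'] (min_width=10, slack=1)
Line 5: ['ant', 'make'] (min_width=8, slack=3)

Answer: |corn       |
|kitchen top|
|laser      |
|tomato  old|
|ant make   |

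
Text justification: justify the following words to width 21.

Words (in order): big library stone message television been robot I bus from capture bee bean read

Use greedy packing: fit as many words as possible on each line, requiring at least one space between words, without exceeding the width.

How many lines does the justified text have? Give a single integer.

Answer: 4

Derivation:
Line 1: ['big', 'library', 'stone'] (min_width=17, slack=4)
Line 2: ['message', 'television'] (min_width=18, slack=3)
Line 3: ['been', 'robot', 'I', 'bus', 'from'] (min_width=21, slack=0)
Line 4: ['capture', 'bee', 'bean', 'read'] (min_width=21, slack=0)
Total lines: 4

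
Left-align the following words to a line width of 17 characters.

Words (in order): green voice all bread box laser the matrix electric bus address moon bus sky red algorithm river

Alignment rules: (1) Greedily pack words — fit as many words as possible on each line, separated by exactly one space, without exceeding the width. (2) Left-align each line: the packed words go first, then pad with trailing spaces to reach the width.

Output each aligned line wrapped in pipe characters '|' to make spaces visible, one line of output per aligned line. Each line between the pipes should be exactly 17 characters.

Answer: |green voice all  |
|bread box laser  |
|the matrix       |
|electric bus     |
|address moon bus |
|sky red algorithm|
|river            |

Derivation:
Line 1: ['green', 'voice', 'all'] (min_width=15, slack=2)
Line 2: ['bread', 'box', 'laser'] (min_width=15, slack=2)
Line 3: ['the', 'matrix'] (min_width=10, slack=7)
Line 4: ['electric', 'bus'] (min_width=12, slack=5)
Line 5: ['address', 'moon', 'bus'] (min_width=16, slack=1)
Line 6: ['sky', 'red', 'algorithm'] (min_width=17, slack=0)
Line 7: ['river'] (min_width=5, slack=12)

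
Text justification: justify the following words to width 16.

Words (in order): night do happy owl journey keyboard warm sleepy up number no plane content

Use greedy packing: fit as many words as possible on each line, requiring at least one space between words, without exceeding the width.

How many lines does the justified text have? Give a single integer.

Line 1: ['night', 'do', 'happy'] (min_width=14, slack=2)
Line 2: ['owl', 'journey'] (min_width=11, slack=5)
Line 3: ['keyboard', 'warm'] (min_width=13, slack=3)
Line 4: ['sleepy', 'up', 'number'] (min_width=16, slack=0)
Line 5: ['no', 'plane', 'content'] (min_width=16, slack=0)
Total lines: 5

Answer: 5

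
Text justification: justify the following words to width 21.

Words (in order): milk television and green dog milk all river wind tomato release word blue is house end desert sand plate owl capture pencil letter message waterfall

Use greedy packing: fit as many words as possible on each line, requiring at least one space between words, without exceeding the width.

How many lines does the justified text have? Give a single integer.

Line 1: ['milk', 'television', 'and'] (min_width=19, slack=2)
Line 2: ['green', 'dog', 'milk', 'all'] (min_width=18, slack=3)
Line 3: ['river', 'wind', 'tomato'] (min_width=17, slack=4)
Line 4: ['release', 'word', 'blue', 'is'] (min_width=20, slack=1)
Line 5: ['house', 'end', 'desert', 'sand'] (min_width=21, slack=0)
Line 6: ['plate', 'owl', 'capture'] (min_width=17, slack=4)
Line 7: ['pencil', 'letter', 'message'] (min_width=21, slack=0)
Line 8: ['waterfall'] (min_width=9, slack=12)
Total lines: 8

Answer: 8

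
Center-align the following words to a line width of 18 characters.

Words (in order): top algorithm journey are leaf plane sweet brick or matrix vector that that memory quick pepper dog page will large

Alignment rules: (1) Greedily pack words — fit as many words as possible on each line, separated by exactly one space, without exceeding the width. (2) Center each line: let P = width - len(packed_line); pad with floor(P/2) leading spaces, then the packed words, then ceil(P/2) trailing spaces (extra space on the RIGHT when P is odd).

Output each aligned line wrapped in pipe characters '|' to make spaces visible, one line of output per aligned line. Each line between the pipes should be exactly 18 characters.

Answer: |  top algorithm   |
| journey are leaf |
|plane sweet brick |
| or matrix vector |
| that that memory |
| quick pepper dog |
| page will large  |

Derivation:
Line 1: ['top', 'algorithm'] (min_width=13, slack=5)
Line 2: ['journey', 'are', 'leaf'] (min_width=16, slack=2)
Line 3: ['plane', 'sweet', 'brick'] (min_width=17, slack=1)
Line 4: ['or', 'matrix', 'vector'] (min_width=16, slack=2)
Line 5: ['that', 'that', 'memory'] (min_width=16, slack=2)
Line 6: ['quick', 'pepper', 'dog'] (min_width=16, slack=2)
Line 7: ['page', 'will', 'large'] (min_width=15, slack=3)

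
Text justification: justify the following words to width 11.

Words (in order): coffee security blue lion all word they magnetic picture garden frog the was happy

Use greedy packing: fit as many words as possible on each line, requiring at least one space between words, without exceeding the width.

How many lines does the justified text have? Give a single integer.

Line 1: ['coffee'] (min_width=6, slack=5)
Line 2: ['security'] (min_width=8, slack=3)
Line 3: ['blue', 'lion'] (min_width=9, slack=2)
Line 4: ['all', 'word'] (min_width=8, slack=3)
Line 5: ['they'] (min_width=4, slack=7)
Line 6: ['magnetic'] (min_width=8, slack=3)
Line 7: ['picture'] (min_width=7, slack=4)
Line 8: ['garden', 'frog'] (min_width=11, slack=0)
Line 9: ['the', 'was'] (min_width=7, slack=4)
Line 10: ['happy'] (min_width=5, slack=6)
Total lines: 10

Answer: 10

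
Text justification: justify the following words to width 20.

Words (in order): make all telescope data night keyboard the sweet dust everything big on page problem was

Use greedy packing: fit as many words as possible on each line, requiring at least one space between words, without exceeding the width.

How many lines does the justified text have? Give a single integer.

Answer: 5

Derivation:
Line 1: ['make', 'all', 'telescope'] (min_width=18, slack=2)
Line 2: ['data', 'night', 'keyboard'] (min_width=19, slack=1)
Line 3: ['the', 'sweet', 'dust'] (min_width=14, slack=6)
Line 4: ['everything', 'big', 'on'] (min_width=17, slack=3)
Line 5: ['page', 'problem', 'was'] (min_width=16, slack=4)
Total lines: 5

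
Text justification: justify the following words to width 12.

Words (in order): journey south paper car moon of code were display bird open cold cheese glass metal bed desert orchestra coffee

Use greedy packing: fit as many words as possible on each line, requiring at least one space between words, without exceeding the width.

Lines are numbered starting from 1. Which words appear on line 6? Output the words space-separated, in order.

Line 1: ['journey'] (min_width=7, slack=5)
Line 2: ['south', 'paper'] (min_width=11, slack=1)
Line 3: ['car', 'moon', 'of'] (min_width=11, slack=1)
Line 4: ['code', 'were'] (min_width=9, slack=3)
Line 5: ['display', 'bird'] (min_width=12, slack=0)
Line 6: ['open', 'cold'] (min_width=9, slack=3)
Line 7: ['cheese', 'glass'] (min_width=12, slack=0)
Line 8: ['metal', 'bed'] (min_width=9, slack=3)
Line 9: ['desert'] (min_width=6, slack=6)
Line 10: ['orchestra'] (min_width=9, slack=3)
Line 11: ['coffee'] (min_width=6, slack=6)

Answer: open cold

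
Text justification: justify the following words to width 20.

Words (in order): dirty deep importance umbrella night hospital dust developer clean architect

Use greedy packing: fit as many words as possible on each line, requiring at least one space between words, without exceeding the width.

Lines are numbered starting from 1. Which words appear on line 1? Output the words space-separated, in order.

Line 1: ['dirty', 'deep'] (min_width=10, slack=10)
Line 2: ['importance', 'umbrella'] (min_width=19, slack=1)
Line 3: ['night', 'hospital', 'dust'] (min_width=19, slack=1)
Line 4: ['developer', 'clean'] (min_width=15, slack=5)
Line 5: ['architect'] (min_width=9, slack=11)

Answer: dirty deep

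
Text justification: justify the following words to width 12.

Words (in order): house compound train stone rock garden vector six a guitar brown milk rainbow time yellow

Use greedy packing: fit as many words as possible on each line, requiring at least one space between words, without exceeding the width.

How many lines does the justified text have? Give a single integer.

Answer: 8

Derivation:
Line 1: ['house'] (min_width=5, slack=7)
Line 2: ['compound'] (min_width=8, slack=4)
Line 3: ['train', 'stone'] (min_width=11, slack=1)
Line 4: ['rock', 'garden'] (min_width=11, slack=1)
Line 5: ['vector', 'six', 'a'] (min_width=12, slack=0)
Line 6: ['guitar', 'brown'] (min_width=12, slack=0)
Line 7: ['milk', 'rainbow'] (min_width=12, slack=0)
Line 8: ['time', 'yellow'] (min_width=11, slack=1)
Total lines: 8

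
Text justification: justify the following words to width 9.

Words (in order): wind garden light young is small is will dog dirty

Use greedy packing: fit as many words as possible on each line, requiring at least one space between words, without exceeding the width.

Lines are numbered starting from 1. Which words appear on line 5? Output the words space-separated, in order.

Line 1: ['wind'] (min_width=4, slack=5)
Line 2: ['garden'] (min_width=6, slack=3)
Line 3: ['light'] (min_width=5, slack=4)
Line 4: ['young', 'is'] (min_width=8, slack=1)
Line 5: ['small', 'is'] (min_width=8, slack=1)
Line 6: ['will', 'dog'] (min_width=8, slack=1)
Line 7: ['dirty'] (min_width=5, slack=4)

Answer: small is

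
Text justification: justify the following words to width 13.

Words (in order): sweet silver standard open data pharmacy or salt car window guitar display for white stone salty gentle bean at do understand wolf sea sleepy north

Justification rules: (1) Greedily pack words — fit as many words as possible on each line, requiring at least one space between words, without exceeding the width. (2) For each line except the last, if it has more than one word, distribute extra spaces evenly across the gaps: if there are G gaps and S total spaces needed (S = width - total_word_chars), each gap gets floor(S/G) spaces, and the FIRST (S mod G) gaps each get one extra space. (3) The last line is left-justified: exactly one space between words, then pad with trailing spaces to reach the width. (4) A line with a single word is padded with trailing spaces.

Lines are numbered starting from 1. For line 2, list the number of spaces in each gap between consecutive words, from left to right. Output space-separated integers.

Answer: 1

Derivation:
Line 1: ['sweet', 'silver'] (min_width=12, slack=1)
Line 2: ['standard', 'open'] (min_width=13, slack=0)
Line 3: ['data', 'pharmacy'] (min_width=13, slack=0)
Line 4: ['or', 'salt', 'car'] (min_width=11, slack=2)
Line 5: ['window', 'guitar'] (min_width=13, slack=0)
Line 6: ['display', 'for'] (min_width=11, slack=2)
Line 7: ['white', 'stone'] (min_width=11, slack=2)
Line 8: ['salty', 'gentle'] (min_width=12, slack=1)
Line 9: ['bean', 'at', 'do'] (min_width=10, slack=3)
Line 10: ['understand'] (min_width=10, slack=3)
Line 11: ['wolf', 'sea'] (min_width=8, slack=5)
Line 12: ['sleepy', 'north'] (min_width=12, slack=1)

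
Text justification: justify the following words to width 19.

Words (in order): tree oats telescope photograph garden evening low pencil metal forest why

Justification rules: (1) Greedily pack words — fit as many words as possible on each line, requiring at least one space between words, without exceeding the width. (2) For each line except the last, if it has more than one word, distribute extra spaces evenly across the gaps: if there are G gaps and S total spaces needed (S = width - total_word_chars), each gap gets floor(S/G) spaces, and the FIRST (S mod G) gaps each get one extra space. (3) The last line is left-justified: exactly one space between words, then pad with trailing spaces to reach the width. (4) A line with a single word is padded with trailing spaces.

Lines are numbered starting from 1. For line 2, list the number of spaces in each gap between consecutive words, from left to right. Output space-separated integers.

Line 1: ['tree', 'oats', 'telescope'] (min_width=19, slack=0)
Line 2: ['photograph', 'garden'] (min_width=17, slack=2)
Line 3: ['evening', 'low', 'pencil'] (min_width=18, slack=1)
Line 4: ['metal', 'forest', 'why'] (min_width=16, slack=3)

Answer: 3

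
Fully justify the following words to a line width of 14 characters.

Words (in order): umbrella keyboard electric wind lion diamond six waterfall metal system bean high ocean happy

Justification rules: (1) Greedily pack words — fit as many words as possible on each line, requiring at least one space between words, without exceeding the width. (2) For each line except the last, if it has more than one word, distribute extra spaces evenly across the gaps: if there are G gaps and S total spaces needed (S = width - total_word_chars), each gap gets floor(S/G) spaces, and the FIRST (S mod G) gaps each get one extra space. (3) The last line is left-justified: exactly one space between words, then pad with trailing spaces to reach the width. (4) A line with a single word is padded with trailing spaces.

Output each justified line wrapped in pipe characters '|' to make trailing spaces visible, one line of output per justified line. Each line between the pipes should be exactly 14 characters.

Answer: |umbrella      |
|keyboard      |
|electric  wind|
|lion   diamond|
|six  waterfall|
|metal   system|
|bean      high|
|ocean happy   |

Derivation:
Line 1: ['umbrella'] (min_width=8, slack=6)
Line 2: ['keyboard'] (min_width=8, slack=6)
Line 3: ['electric', 'wind'] (min_width=13, slack=1)
Line 4: ['lion', 'diamond'] (min_width=12, slack=2)
Line 5: ['six', 'waterfall'] (min_width=13, slack=1)
Line 6: ['metal', 'system'] (min_width=12, slack=2)
Line 7: ['bean', 'high'] (min_width=9, slack=5)
Line 8: ['ocean', 'happy'] (min_width=11, slack=3)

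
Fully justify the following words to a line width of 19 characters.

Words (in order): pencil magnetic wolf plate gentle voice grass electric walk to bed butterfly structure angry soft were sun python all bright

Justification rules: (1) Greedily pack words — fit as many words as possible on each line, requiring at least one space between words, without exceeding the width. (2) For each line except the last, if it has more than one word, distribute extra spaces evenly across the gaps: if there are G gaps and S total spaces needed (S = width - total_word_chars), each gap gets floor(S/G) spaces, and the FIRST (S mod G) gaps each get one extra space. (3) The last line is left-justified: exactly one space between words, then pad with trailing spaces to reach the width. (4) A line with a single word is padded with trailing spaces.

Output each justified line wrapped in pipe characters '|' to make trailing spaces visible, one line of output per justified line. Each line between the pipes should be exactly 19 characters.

Answer: |pencil     magnetic|
|wolf  plate  gentle|
|voice         grass|
|electric   walk  to|
|bed       butterfly|
|structure     angry|
|soft    were    sun|
|python all bright  |

Derivation:
Line 1: ['pencil', 'magnetic'] (min_width=15, slack=4)
Line 2: ['wolf', 'plate', 'gentle'] (min_width=17, slack=2)
Line 3: ['voice', 'grass'] (min_width=11, slack=8)
Line 4: ['electric', 'walk', 'to'] (min_width=16, slack=3)
Line 5: ['bed', 'butterfly'] (min_width=13, slack=6)
Line 6: ['structure', 'angry'] (min_width=15, slack=4)
Line 7: ['soft', 'were', 'sun'] (min_width=13, slack=6)
Line 8: ['python', 'all', 'bright'] (min_width=17, slack=2)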